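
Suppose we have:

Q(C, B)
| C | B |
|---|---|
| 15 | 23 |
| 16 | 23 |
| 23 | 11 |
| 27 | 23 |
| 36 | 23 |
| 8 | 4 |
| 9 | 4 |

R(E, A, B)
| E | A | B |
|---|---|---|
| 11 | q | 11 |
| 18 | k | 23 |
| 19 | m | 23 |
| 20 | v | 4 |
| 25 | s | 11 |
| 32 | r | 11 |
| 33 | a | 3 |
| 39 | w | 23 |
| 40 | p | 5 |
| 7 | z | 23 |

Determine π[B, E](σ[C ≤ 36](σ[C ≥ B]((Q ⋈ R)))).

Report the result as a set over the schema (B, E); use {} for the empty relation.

{(11, 11), (11, 25), (11, 32), (23, 18), (23, 19), (23, 39), (23, 7), (4, 20)}

Q ⋈ R (natural join on B): {(15, 23, 18, k), (15, 23, 19, m), (15, 23, 39, w), (15, 23, 7, z), (16, 23, 18, k), (16, 23, 19, m), (16, 23, 39, w), (16, 23, 7, z), (23, 11, 11, q), (23, 11, 25, s), (23, 11, 32, r), (27, 23, 18, k), (27, 23, 19, m), (27, 23, 39, w), (27, 23, 7, z), (36, 23, 18, k), (36, 23, 19, m), (36, 23, 39, w), (36, 23, 7, z), (8, 4, 20, v), (9, 4, 20, v)}
σ[C ≥ B]: keep tuples satisfying C ≥ B → {(23, 11, 11, q), (23, 11, 25, s), (23, 11, 32, r), (27, 23, 18, k), (27, 23, 19, m), (27, 23, 39, w), (27, 23, 7, z), (36, 23, 18, k), (36, 23, 19, m), (36, 23, 39, w), (36, 23, 7, z), (8, 4, 20, v), (9, 4, 20, v)}
σ[C ≤ 36]: keep tuples satisfying C ≤ 36 → {(23, 11, 11, q), (23, 11, 25, s), (23, 11, 32, r), (27, 23, 18, k), (27, 23, 19, m), (27, 23, 39, w), (27, 23, 7, z), (36, 23, 18, k), (36, 23, 19, m), (36, 23, 39, w), (36, 23, 7, z), (8, 4, 20, v), (9, 4, 20, v)}
Projecting to B, E (5 duplicate(s) eliminated): {(11, 11), (11, 25), (11, 32), (23, 18), (23, 19), (23, 39), (23, 7), (4, 20)}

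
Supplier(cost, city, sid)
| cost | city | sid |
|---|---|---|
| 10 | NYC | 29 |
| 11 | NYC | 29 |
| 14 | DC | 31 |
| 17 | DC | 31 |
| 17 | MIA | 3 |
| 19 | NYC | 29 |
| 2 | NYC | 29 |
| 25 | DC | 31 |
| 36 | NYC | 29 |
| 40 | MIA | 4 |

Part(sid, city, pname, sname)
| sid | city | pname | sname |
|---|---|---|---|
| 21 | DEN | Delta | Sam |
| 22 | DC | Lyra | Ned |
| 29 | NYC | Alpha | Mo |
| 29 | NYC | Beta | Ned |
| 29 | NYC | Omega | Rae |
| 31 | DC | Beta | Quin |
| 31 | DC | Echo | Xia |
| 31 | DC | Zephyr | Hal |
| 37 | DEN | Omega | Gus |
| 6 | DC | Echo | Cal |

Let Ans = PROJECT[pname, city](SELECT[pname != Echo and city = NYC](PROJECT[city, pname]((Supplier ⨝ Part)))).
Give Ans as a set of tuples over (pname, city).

Joining Supplier and Part on city, sid yields {(10, NYC, 29, Alpha, Mo), (10, NYC, 29, Beta, Ned), (10, NYC, 29, Omega, Rae), (11, NYC, 29, Alpha, Mo), (11, NYC, 29, Beta, Ned), (11, NYC, 29, Omega, Rae), (14, DC, 31, Beta, Quin), (14, DC, 31, Echo, Xia), (14, DC, 31, Zephyr, Hal), (17, DC, 31, Beta, Quin), (17, DC, 31, Echo, Xia), (17, DC, 31, Zephyr, Hal), (19, NYC, 29, Alpha, Mo), (19, NYC, 29, Beta, Ned), (19, NYC, 29, Omega, Rae), (2, NYC, 29, Alpha, Mo), (2, NYC, 29, Beta, Ned), (2, NYC, 29, Omega, Rae), (25, DC, 31, Beta, Quin), (25, DC, 31, Echo, Xia), (25, DC, 31, Zephyr, Hal), (36, NYC, 29, Alpha, Mo), (36, NYC, 29, Beta, Ned), (36, NYC, 29, Omega, Rae)}.
Keep only column(s) city, pname (18 duplicate(s) eliminated): {(DC, Beta), (DC, Echo), (DC, Zephyr), (NYC, Alpha), (NYC, Beta), (NYC, Omega)}
Selection pname != Echo and city = NYC: {(NYC, Alpha), (NYC, Beta), (NYC, Omega)}
Keep only column(s) pname, city: {(Alpha, NYC), (Beta, NYC), (Omega, NYC)}

{(Alpha, NYC), (Beta, NYC), (Omega, NYC)}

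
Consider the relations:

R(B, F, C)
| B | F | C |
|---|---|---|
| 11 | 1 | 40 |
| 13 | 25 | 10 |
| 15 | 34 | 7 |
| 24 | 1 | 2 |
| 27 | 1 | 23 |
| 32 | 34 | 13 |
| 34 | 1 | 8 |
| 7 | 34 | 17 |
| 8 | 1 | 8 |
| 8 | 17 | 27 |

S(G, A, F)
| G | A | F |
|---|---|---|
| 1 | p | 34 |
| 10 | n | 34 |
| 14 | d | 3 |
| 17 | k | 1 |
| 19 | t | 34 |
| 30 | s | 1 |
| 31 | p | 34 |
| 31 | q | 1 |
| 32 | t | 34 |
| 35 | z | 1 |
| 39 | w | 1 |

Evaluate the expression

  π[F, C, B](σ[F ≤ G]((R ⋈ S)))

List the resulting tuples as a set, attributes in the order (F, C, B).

Joining R and S on F yields {(11, 1, 40, 17, k), (11, 1, 40, 30, s), (11, 1, 40, 31, q), (11, 1, 40, 35, z), (11, 1, 40, 39, w), (15, 34, 7, 1, p), (15, 34, 7, 10, n), (15, 34, 7, 19, t), (15, 34, 7, 31, p), (15, 34, 7, 32, t), (24, 1, 2, 17, k), (24, 1, 2, 30, s), (24, 1, 2, 31, q), (24, 1, 2, 35, z), (24, 1, 2, 39, w), (27, 1, 23, 17, k), (27, 1, 23, 30, s), (27, 1, 23, 31, q), (27, 1, 23, 35, z), (27, 1, 23, 39, w), (32, 34, 13, 1, p), (32, 34, 13, 10, n), (32, 34, 13, 19, t), (32, 34, 13, 31, p), (32, 34, 13, 32, t), (34, 1, 8, 17, k), (34, 1, 8, 30, s), (34, 1, 8, 31, q), (34, 1, 8, 35, z), (34, 1, 8, 39, w), (7, 34, 17, 1, p), (7, 34, 17, 10, n), (7, 34, 17, 19, t), (7, 34, 17, 31, p), (7, 34, 17, 32, t), (8, 1, 8, 17, k), (8, 1, 8, 30, s), (8, 1, 8, 31, q), (8, 1, 8, 35, z), (8, 1, 8, 39, w)}.
Selection F ≤ G: {(11, 1, 40, 17, k), (11, 1, 40, 30, s), (11, 1, 40, 31, q), (11, 1, 40, 35, z), (11, 1, 40, 39, w), (24, 1, 2, 17, k), (24, 1, 2, 30, s), (24, 1, 2, 31, q), (24, 1, 2, 35, z), (24, 1, 2, 39, w), (27, 1, 23, 17, k), (27, 1, 23, 30, s), (27, 1, 23, 31, q), (27, 1, 23, 35, z), (27, 1, 23, 39, w), (34, 1, 8, 17, k), (34, 1, 8, 30, s), (34, 1, 8, 31, q), (34, 1, 8, 35, z), (34, 1, 8, 39, w), (8, 1, 8, 17, k), (8, 1, 8, 30, s), (8, 1, 8, 31, q), (8, 1, 8, 35, z), (8, 1, 8, 39, w)}
Projecting to F, C, B (20 duplicate(s) eliminated): {(1, 2, 24), (1, 23, 27), (1, 40, 11), (1, 8, 34), (1, 8, 8)}

{(1, 2, 24), (1, 23, 27), (1, 40, 11), (1, 8, 34), (1, 8, 8)}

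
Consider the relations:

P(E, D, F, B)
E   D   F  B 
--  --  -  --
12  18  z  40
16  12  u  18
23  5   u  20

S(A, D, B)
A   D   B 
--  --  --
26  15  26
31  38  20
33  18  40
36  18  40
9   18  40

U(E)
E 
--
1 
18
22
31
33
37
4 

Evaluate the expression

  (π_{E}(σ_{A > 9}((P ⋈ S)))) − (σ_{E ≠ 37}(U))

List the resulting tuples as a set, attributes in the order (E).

Joining P and S on D, B yields {(12, 18, z, 40, 33), (12, 18, z, 40, 36), (12, 18, z, 40, 9)}.
σ[A > 9]: keep tuples satisfying A > 9 → {(12, 18, z, 40, 33), (12, 18, z, 40, 36)}
π_{E} gives {12} (1 duplicate(s) eliminated).
σ[E ≠ 37]: keep tuples satisfying E ≠ 37 → {1, 18, 22, 31, 33, 4}
Taking the difference: {12}

{12}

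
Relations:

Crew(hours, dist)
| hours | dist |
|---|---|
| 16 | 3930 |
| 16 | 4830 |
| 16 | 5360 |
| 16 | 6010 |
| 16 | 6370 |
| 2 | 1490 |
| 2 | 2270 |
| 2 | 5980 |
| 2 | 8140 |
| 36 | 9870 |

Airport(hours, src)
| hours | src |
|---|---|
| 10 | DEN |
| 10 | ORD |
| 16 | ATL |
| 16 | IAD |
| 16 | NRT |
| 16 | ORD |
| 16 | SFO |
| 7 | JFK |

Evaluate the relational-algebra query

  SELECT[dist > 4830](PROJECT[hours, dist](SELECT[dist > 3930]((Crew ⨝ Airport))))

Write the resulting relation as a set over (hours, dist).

Joining Crew and Airport on hours yields {(16, 3930, ATL), (16, 3930, IAD), (16, 3930, NRT), (16, 3930, ORD), (16, 3930, SFO), (16, 4830, ATL), (16, 4830, IAD), (16, 4830, NRT), (16, 4830, ORD), (16, 4830, SFO), (16, 5360, ATL), (16, 5360, IAD), (16, 5360, NRT), (16, 5360, ORD), (16, 5360, SFO), (16, 6010, ATL), (16, 6010, IAD), (16, 6010, NRT), (16, 6010, ORD), (16, 6010, SFO), (16, 6370, ATL), (16, 6370, IAD), (16, 6370, NRT), (16, 6370, ORD), (16, 6370, SFO)}.
σ[dist > 3930]: keep tuples satisfying dist > 3930 → {(16, 4830, ATL), (16, 4830, IAD), (16, 4830, NRT), (16, 4830, ORD), (16, 4830, SFO), (16, 5360, ATL), (16, 5360, IAD), (16, 5360, NRT), (16, 5360, ORD), (16, 5360, SFO), (16, 6010, ATL), (16, 6010, IAD), (16, 6010, NRT), (16, 6010, ORD), (16, 6010, SFO), (16, 6370, ATL), (16, 6370, IAD), (16, 6370, NRT), (16, 6370, ORD), (16, 6370, SFO)}
π_{hours, dist} gives {(16, 4830), (16, 5360), (16, 6010), (16, 6370)} (16 duplicate(s) eliminated).
σ[dist > 4830]: keep tuples satisfying dist > 4830 → {(16, 5360), (16, 6010), (16, 6370)}

{(16, 5360), (16, 6010), (16, 6370)}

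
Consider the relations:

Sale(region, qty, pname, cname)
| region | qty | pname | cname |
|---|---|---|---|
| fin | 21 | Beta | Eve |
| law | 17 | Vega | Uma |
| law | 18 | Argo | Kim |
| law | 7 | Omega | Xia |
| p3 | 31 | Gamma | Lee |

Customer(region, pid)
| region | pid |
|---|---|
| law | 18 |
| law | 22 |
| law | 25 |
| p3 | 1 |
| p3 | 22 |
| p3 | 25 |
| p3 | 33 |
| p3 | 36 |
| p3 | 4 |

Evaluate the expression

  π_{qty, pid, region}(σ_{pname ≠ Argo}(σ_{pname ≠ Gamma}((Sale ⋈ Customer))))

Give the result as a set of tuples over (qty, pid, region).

{(17, 18, law), (17, 22, law), (17, 25, law), (7, 18, law), (7, 22, law), (7, 25, law)}

Joining Sale and Customer on region yields {(law, 17, Vega, Uma, 18), (law, 17, Vega, Uma, 22), (law, 17, Vega, Uma, 25), (law, 18, Argo, Kim, 18), (law, 18, Argo, Kim, 22), (law, 18, Argo, Kim, 25), (law, 7, Omega, Xia, 18), (law, 7, Omega, Xia, 22), (law, 7, Omega, Xia, 25), (p3, 31, Gamma, Lee, 1), (p3, 31, Gamma, Lee, 22), (p3, 31, Gamma, Lee, 25), (p3, 31, Gamma, Lee, 33), (p3, 31, Gamma, Lee, 36), (p3, 31, Gamma, Lee, 4)}.
σ[pname ≠ Gamma]: keep tuples satisfying pname ≠ Gamma → {(law, 17, Vega, Uma, 18), (law, 17, Vega, Uma, 22), (law, 17, Vega, Uma, 25), (law, 18, Argo, Kim, 18), (law, 18, Argo, Kim, 22), (law, 18, Argo, Kim, 25), (law, 7, Omega, Xia, 18), (law, 7, Omega, Xia, 22), (law, 7, Omega, Xia, 25)}
σ[pname ≠ Argo]: keep tuples satisfying pname ≠ Argo → {(law, 17, Vega, Uma, 18), (law, 17, Vega, Uma, 22), (law, 17, Vega, Uma, 25), (law, 7, Omega, Xia, 18), (law, 7, Omega, Xia, 22), (law, 7, Omega, Xia, 25)}
π_{qty, pid, region} gives {(17, 18, law), (17, 22, law), (17, 25, law), (7, 18, law), (7, 22, law), (7, 25, law)}.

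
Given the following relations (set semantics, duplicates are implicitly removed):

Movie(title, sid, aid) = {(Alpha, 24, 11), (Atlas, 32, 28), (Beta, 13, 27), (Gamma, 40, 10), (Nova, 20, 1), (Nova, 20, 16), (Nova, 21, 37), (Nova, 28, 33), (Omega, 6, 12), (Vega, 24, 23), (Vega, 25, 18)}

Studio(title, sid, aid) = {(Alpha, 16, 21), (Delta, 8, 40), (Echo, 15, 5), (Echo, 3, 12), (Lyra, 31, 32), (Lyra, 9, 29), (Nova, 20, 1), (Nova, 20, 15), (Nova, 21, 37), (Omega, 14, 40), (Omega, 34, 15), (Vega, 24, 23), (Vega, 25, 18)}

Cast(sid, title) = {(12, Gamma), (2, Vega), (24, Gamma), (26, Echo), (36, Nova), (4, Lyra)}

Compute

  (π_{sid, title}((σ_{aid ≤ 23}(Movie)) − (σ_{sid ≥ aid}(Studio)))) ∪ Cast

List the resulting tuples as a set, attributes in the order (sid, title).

Filtering on aid ≤ 23 leaves {(Alpha, 24, 11), (Gamma, 40, 10), (Nova, 20, 1), (Nova, 20, 16), (Omega, 6, 12), (Vega, 24, 23), (Vega, 25, 18)}.
Filtering on sid ≥ aid leaves {(Echo, 15, 5), (Nova, 20, 1), (Nova, 20, 15), (Omega, 34, 15), (Vega, 24, 23), (Vega, 25, 18)}.
Difference: {(Alpha, 24, 11), (Gamma, 40, 10), (Nova, 20, 1), (Nova, 20, 16), (Omega, 6, 12), (Vega, 24, 23), (Vega, 25, 18)} with {(Echo, 15, 5), (Nova, 20, 1), (Nova, 20, 15), (Omega, 34, 15), (Vega, 24, 23), (Vega, 25, 18)} → {(Alpha, 24, 11), (Gamma, 40, 10), (Nova, 20, 16), (Omega, 6, 12)}
Projecting to sid, title: {(20, Nova), (24, Alpha), (40, Gamma), (6, Omega)}
Union: {(20, Nova), (24, Alpha), (40, Gamma), (6, Omega)} with {(12, Gamma), (2, Vega), (24, Gamma), (26, Echo), (36, Nova), (4, Lyra)} → {(12, Gamma), (2, Vega), (20, Nova), (24, Alpha), (24, Gamma), (26, Echo), (36, Nova), (4, Lyra), (40, Gamma), (6, Omega)}

{(12, Gamma), (2, Vega), (20, Nova), (24, Alpha), (24, Gamma), (26, Echo), (36, Nova), (4, Lyra), (40, Gamma), (6, Omega)}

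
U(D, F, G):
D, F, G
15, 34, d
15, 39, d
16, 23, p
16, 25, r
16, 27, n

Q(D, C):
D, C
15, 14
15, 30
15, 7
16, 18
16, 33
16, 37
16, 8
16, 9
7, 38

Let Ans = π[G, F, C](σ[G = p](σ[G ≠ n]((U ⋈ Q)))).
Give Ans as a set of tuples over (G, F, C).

Natural join on D: {(15, 34, d, 14), (15, 34, d, 30), (15, 34, d, 7), (15, 39, d, 14), (15, 39, d, 30), (15, 39, d, 7), (16, 23, p, 18), (16, 23, p, 33), (16, 23, p, 37), (16, 23, p, 8), (16, 23, p, 9), (16, 25, r, 18), (16, 25, r, 33), (16, 25, r, 37), (16, 25, r, 8), (16, 25, r, 9), (16, 27, n, 18), (16, 27, n, 33), (16, 27, n, 37), (16, 27, n, 8), (16, 27, n, 9)}
Selection G ≠ n: {(15, 34, d, 14), (15, 34, d, 30), (15, 34, d, 7), (15, 39, d, 14), (15, 39, d, 30), (15, 39, d, 7), (16, 23, p, 18), (16, 23, p, 33), (16, 23, p, 37), (16, 23, p, 8), (16, 23, p, 9), (16, 25, r, 18), (16, 25, r, 33), (16, 25, r, 37), (16, 25, r, 8), (16, 25, r, 9)}
Selection G = p: {(16, 23, p, 18), (16, 23, p, 33), (16, 23, p, 37), (16, 23, p, 8), (16, 23, p, 9)}
π[G, F, C]: project onto (G, F, C) → {(p, 23, 18), (p, 23, 33), (p, 23, 37), (p, 23, 8), (p, 23, 9)}

{(p, 23, 18), (p, 23, 33), (p, 23, 37), (p, 23, 8), (p, 23, 9)}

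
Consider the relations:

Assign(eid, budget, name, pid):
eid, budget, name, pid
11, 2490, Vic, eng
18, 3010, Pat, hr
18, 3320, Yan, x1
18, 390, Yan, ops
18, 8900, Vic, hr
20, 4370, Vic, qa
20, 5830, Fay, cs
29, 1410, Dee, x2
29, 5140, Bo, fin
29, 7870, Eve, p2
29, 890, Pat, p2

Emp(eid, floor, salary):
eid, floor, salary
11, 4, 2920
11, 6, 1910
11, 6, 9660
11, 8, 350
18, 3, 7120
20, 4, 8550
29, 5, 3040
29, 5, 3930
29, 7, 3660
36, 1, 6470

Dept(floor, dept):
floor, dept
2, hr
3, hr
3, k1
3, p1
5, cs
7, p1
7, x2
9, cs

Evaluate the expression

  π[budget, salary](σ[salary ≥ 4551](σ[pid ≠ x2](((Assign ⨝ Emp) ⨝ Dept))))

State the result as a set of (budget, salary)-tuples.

{(3010, 7120), (3320, 7120), (390, 7120), (8900, 7120)}

Joining Assign and Emp on eid yields {(11, 2490, Vic, eng, 4, 2920), (11, 2490, Vic, eng, 6, 1910), (11, 2490, Vic, eng, 6, 9660), (11, 2490, Vic, eng, 8, 350), (18, 3010, Pat, hr, 3, 7120), (18, 3320, Yan, x1, 3, 7120), (18, 390, Yan, ops, 3, 7120), (18, 8900, Vic, hr, 3, 7120), (20, 4370, Vic, qa, 4, 8550), (20, 5830, Fay, cs, 4, 8550), (29, 1410, Dee, x2, 5, 3040), (29, 1410, Dee, x2, 5, 3930), (29, 1410, Dee, x2, 7, 3660), (29, 5140, Bo, fin, 5, 3040), (29, 5140, Bo, fin, 5, 3930), (29, 5140, Bo, fin, 7, 3660), (29, 7870, Eve, p2, 5, 3040), (29, 7870, Eve, p2, 5, 3930), (29, 7870, Eve, p2, 7, 3660), (29, 890, Pat, p2, 5, 3040), (29, 890, Pat, p2, 5, 3930), (29, 890, Pat, p2, 7, 3660)}.
Joining (Assign ⨝ Emp) and Dept on floor yields {(18, 3010, Pat, hr, 3, 7120, hr), (18, 3010, Pat, hr, 3, 7120, k1), (18, 3010, Pat, hr, 3, 7120, p1), (18, 3320, Yan, x1, 3, 7120, hr), (18, 3320, Yan, x1, 3, 7120, k1), (18, 3320, Yan, x1, 3, 7120, p1), (18, 390, Yan, ops, 3, 7120, hr), (18, 390, Yan, ops, 3, 7120, k1), (18, 390, Yan, ops, 3, 7120, p1), (18, 8900, Vic, hr, 3, 7120, hr), (18, 8900, Vic, hr, 3, 7120, k1), (18, 8900, Vic, hr, 3, 7120, p1), (29, 1410, Dee, x2, 5, 3040, cs), (29, 1410, Dee, x2, 5, 3930, cs), (29, 1410, Dee, x2, 7, 3660, p1), (29, 1410, Dee, x2, 7, 3660, x2), (29, 5140, Bo, fin, 5, 3040, cs), (29, 5140, Bo, fin, 5, 3930, cs), (29, 5140, Bo, fin, 7, 3660, p1), (29, 5140, Bo, fin, 7, 3660, x2), (29, 7870, Eve, p2, 5, 3040, cs), (29, 7870, Eve, p2, 5, 3930, cs), (29, 7870, Eve, p2, 7, 3660, p1), (29, 7870, Eve, p2, 7, 3660, x2), (29, 890, Pat, p2, 5, 3040, cs), (29, 890, Pat, p2, 5, 3930, cs), (29, 890, Pat, p2, 7, 3660, p1), (29, 890, Pat, p2, 7, 3660, x2)}.
Apply σ_{pid ≠ x2}; surviving tuples: {(18, 3010, Pat, hr, 3, 7120, hr), (18, 3010, Pat, hr, 3, 7120, k1), (18, 3010, Pat, hr, 3, 7120, p1), (18, 3320, Yan, x1, 3, 7120, hr), (18, 3320, Yan, x1, 3, 7120, k1), (18, 3320, Yan, x1, 3, 7120, p1), (18, 390, Yan, ops, 3, 7120, hr), (18, 390, Yan, ops, 3, 7120, k1), (18, 390, Yan, ops, 3, 7120, p1), (18, 8900, Vic, hr, 3, 7120, hr), (18, 8900, Vic, hr, 3, 7120, k1), (18, 8900, Vic, hr, 3, 7120, p1), (29, 5140, Bo, fin, 5, 3040, cs), (29, 5140, Bo, fin, 5, 3930, cs), (29, 5140, Bo, fin, 7, 3660, p1), (29, 5140, Bo, fin, 7, 3660, x2), (29, 7870, Eve, p2, 5, 3040, cs), (29, 7870, Eve, p2, 5, 3930, cs), (29, 7870, Eve, p2, 7, 3660, p1), (29, 7870, Eve, p2, 7, 3660, x2), (29, 890, Pat, p2, 5, 3040, cs), (29, 890, Pat, p2, 5, 3930, cs), (29, 890, Pat, p2, 7, 3660, p1), (29, 890, Pat, p2, 7, 3660, x2)}
Apply σ_{salary ≥ 4551}; surviving tuples: {(18, 3010, Pat, hr, 3, 7120, hr), (18, 3010, Pat, hr, 3, 7120, k1), (18, 3010, Pat, hr, 3, 7120, p1), (18, 3320, Yan, x1, 3, 7120, hr), (18, 3320, Yan, x1, 3, 7120, k1), (18, 3320, Yan, x1, 3, 7120, p1), (18, 390, Yan, ops, 3, 7120, hr), (18, 390, Yan, ops, 3, 7120, k1), (18, 390, Yan, ops, 3, 7120, p1), (18, 8900, Vic, hr, 3, 7120, hr), (18, 8900, Vic, hr, 3, 7120, k1), (18, 8900, Vic, hr, 3, 7120, p1)}
π[budget, salary]: project onto (budget, salary) (8 duplicate(s) eliminated) → {(3010, 7120), (3320, 7120), (390, 7120), (8900, 7120)}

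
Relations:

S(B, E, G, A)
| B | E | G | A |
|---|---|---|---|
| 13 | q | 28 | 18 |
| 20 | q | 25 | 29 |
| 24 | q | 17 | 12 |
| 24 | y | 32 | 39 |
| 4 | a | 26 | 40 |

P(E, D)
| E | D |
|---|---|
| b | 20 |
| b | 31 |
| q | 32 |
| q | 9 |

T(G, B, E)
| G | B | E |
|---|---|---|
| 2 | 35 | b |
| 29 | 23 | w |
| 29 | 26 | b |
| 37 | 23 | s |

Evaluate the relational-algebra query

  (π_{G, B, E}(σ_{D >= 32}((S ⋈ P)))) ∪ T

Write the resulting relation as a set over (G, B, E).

{(17, 24, q), (2, 35, b), (25, 20, q), (28, 13, q), (29, 23, w), (29, 26, b), (37, 23, s)}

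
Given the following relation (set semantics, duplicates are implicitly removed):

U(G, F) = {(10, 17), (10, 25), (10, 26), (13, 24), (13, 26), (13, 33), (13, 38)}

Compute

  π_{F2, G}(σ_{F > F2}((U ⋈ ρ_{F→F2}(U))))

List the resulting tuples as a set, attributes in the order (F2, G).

{(17, 10), (24, 13), (25, 10), (26, 13), (33, 13)}

ρ[F→F2]: schema becomes (G, F2); tuples unchanged.
Natural join on G: {(10, 17, 17), (10, 17, 25), (10, 17, 26), (10, 25, 17), (10, 25, 25), (10, 25, 26), (10, 26, 17), (10, 26, 25), (10, 26, 26), (13, 24, 24), (13, 24, 26), (13, 24, 33), (13, 24, 38), (13, 26, 24), (13, 26, 26), (13, 26, 33), (13, 26, 38), (13, 33, 24), (13, 33, 26), (13, 33, 33), (13, 33, 38), (13, 38, 24), (13, 38, 26), (13, 38, 33), (13, 38, 38)}
σ[F > F2]: keep tuples satisfying F > F2 → {(10, 25, 17), (10, 26, 17), (10, 26, 25), (13, 26, 24), (13, 33, 24), (13, 33, 26), (13, 38, 24), (13, 38, 26), (13, 38, 33)}
π_{F2, G} gives {(17, 10), (24, 13), (25, 10), (26, 13), (33, 13)} (4 duplicate(s) eliminated).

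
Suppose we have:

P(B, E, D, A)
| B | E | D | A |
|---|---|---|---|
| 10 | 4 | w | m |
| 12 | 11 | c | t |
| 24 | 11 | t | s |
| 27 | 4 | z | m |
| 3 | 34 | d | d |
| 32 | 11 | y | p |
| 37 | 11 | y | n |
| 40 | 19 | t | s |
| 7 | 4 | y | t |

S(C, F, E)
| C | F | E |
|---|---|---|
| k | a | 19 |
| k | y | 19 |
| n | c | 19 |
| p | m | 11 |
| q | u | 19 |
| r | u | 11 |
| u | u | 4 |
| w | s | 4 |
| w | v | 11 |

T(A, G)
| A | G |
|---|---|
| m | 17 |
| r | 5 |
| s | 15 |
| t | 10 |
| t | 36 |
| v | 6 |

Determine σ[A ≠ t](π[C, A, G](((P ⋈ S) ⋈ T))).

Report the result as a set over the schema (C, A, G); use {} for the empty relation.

{(k, s, 15), (n, s, 15), (p, s, 15), (q, s, 15), (r, s, 15), (u, m, 17), (w, m, 17), (w, s, 15)}

Joining P and S on E yields {(10, 4, w, m, u, u), (10, 4, w, m, w, s), (12, 11, c, t, p, m), (12, 11, c, t, r, u), (12, 11, c, t, w, v), (24, 11, t, s, p, m), (24, 11, t, s, r, u), (24, 11, t, s, w, v), (27, 4, z, m, u, u), (27, 4, z, m, w, s), (32, 11, y, p, p, m), (32, 11, y, p, r, u), (32, 11, y, p, w, v), (37, 11, y, n, p, m), (37, 11, y, n, r, u), (37, 11, y, n, w, v), (40, 19, t, s, k, a), (40, 19, t, s, k, y), (40, 19, t, s, n, c), (40, 19, t, s, q, u), (7, 4, y, t, u, u), (7, 4, y, t, w, s)}.
Joining (P ⋈ S) and T on A yields {(10, 4, w, m, u, u, 17), (10, 4, w, m, w, s, 17), (12, 11, c, t, p, m, 10), (12, 11, c, t, p, m, 36), (12, 11, c, t, r, u, 10), (12, 11, c, t, r, u, 36), (12, 11, c, t, w, v, 10), (12, 11, c, t, w, v, 36), (24, 11, t, s, p, m, 15), (24, 11, t, s, r, u, 15), (24, 11, t, s, w, v, 15), (27, 4, z, m, u, u, 17), (27, 4, z, m, w, s, 17), (40, 19, t, s, k, a, 15), (40, 19, t, s, k, y, 15), (40, 19, t, s, n, c, 15), (40, 19, t, s, q, u, 15), (7, 4, y, t, u, u, 10), (7, 4, y, t, u, u, 36), (7, 4, y, t, w, s, 10), (7, 4, y, t, w, s, 36)}.
π_{C, A, G} gives {(k, s, 15), (n, s, 15), (p, s, 15), (p, t, 10), (p, t, 36), (q, s, 15), (r, s, 15), (r, t, 10), (r, t, 36), (u, m, 17), (u, t, 10), (u, t, 36), (w, m, 17), (w, s, 15), (w, t, 10), (w, t, 36)} (5 duplicate(s) eliminated).
Apply σ_{A ≠ t}; surviving tuples: {(k, s, 15), (n, s, 15), (p, s, 15), (q, s, 15), (r, s, 15), (u, m, 17), (w, m, 17), (w, s, 15)}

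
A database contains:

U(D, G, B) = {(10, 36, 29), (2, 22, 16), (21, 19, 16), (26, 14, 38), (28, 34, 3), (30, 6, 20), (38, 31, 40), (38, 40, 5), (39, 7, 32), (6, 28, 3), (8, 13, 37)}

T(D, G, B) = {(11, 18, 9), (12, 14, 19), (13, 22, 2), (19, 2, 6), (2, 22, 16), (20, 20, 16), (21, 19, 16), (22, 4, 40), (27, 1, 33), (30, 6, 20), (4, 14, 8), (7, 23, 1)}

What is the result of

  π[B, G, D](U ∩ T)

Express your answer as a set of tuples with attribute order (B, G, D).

{(16, 19, 21), (16, 22, 2), (20, 6, 30)}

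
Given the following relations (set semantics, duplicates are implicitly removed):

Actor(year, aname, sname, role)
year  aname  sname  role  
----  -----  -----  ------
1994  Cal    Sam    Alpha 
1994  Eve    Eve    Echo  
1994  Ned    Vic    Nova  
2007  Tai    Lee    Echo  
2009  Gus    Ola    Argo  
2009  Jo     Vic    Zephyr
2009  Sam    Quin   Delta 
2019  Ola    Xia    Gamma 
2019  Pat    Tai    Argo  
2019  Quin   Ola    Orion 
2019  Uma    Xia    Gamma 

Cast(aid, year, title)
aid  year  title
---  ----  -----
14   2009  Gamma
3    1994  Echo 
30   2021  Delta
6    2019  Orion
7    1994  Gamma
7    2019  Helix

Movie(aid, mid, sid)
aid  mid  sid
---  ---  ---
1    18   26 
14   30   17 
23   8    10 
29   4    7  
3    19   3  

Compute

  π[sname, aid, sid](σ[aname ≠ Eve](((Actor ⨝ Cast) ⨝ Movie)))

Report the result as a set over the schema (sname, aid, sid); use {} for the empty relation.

{(Ola, 14, 17), (Quin, 14, 17), (Sam, 3, 3), (Vic, 14, 17), (Vic, 3, 3)}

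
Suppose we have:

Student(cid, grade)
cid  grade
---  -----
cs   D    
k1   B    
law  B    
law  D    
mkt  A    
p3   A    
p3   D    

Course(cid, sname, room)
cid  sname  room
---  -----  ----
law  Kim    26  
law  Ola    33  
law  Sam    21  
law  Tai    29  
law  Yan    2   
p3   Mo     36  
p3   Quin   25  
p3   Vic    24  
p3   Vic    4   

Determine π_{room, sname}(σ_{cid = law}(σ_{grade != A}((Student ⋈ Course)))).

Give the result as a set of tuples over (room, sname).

Joining Student and Course on cid yields {(law, B, Kim, 26), (law, B, Ola, 33), (law, B, Sam, 21), (law, B, Tai, 29), (law, B, Yan, 2), (law, D, Kim, 26), (law, D, Ola, 33), (law, D, Sam, 21), (law, D, Tai, 29), (law, D, Yan, 2), (p3, A, Mo, 36), (p3, A, Quin, 25), (p3, A, Vic, 24), (p3, A, Vic, 4), (p3, D, Mo, 36), (p3, D, Quin, 25), (p3, D, Vic, 24), (p3, D, Vic, 4)}.
Selection grade != A: {(law, B, Kim, 26), (law, B, Ola, 33), (law, B, Sam, 21), (law, B, Tai, 29), (law, B, Yan, 2), (law, D, Kim, 26), (law, D, Ola, 33), (law, D, Sam, 21), (law, D, Tai, 29), (law, D, Yan, 2), (p3, D, Mo, 36), (p3, D, Quin, 25), (p3, D, Vic, 24), (p3, D, Vic, 4)}
Selection cid = law: {(law, B, Kim, 26), (law, B, Ola, 33), (law, B, Sam, 21), (law, B, Tai, 29), (law, B, Yan, 2), (law, D, Kim, 26), (law, D, Ola, 33), (law, D, Sam, 21), (law, D, Tai, 29), (law, D, Yan, 2)}
π[room, sname]: project onto (room, sname) (5 duplicate(s) eliminated) → {(2, Yan), (21, Sam), (26, Kim), (29, Tai), (33, Ola)}

{(2, Yan), (21, Sam), (26, Kim), (29, Tai), (33, Ola)}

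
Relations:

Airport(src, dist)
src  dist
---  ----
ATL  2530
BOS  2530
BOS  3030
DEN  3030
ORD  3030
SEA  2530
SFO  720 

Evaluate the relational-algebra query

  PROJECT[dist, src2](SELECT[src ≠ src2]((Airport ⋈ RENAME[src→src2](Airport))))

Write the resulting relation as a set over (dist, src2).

{(2530, ATL), (2530, BOS), (2530, SEA), (3030, BOS), (3030, DEN), (3030, ORD)}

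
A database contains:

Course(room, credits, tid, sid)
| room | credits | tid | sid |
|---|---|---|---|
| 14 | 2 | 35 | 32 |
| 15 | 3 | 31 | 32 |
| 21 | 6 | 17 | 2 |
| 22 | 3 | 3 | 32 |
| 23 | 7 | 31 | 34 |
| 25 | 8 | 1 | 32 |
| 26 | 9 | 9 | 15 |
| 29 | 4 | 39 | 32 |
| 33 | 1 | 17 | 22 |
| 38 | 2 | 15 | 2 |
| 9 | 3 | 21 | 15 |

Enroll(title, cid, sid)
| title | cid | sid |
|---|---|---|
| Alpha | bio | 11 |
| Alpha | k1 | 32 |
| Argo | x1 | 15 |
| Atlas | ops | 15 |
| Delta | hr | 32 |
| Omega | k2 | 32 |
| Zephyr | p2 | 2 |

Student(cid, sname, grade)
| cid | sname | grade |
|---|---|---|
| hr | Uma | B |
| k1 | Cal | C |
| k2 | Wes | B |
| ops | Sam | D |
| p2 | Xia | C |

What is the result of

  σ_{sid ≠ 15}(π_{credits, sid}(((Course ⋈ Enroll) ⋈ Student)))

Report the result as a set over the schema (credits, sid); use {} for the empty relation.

{(2, 2), (2, 32), (3, 32), (4, 32), (6, 2), (8, 32)}

Natural join on sid: {(14, 2, 35, 32, Alpha, k1), (14, 2, 35, 32, Delta, hr), (14, 2, 35, 32, Omega, k2), (15, 3, 31, 32, Alpha, k1), (15, 3, 31, 32, Delta, hr), (15, 3, 31, 32, Omega, k2), (21, 6, 17, 2, Zephyr, p2), (22, 3, 3, 32, Alpha, k1), (22, 3, 3, 32, Delta, hr), (22, 3, 3, 32, Omega, k2), (25, 8, 1, 32, Alpha, k1), (25, 8, 1, 32, Delta, hr), (25, 8, 1, 32, Omega, k2), (26, 9, 9, 15, Argo, x1), (26, 9, 9, 15, Atlas, ops), (29, 4, 39, 32, Alpha, k1), (29, 4, 39, 32, Delta, hr), (29, 4, 39, 32, Omega, k2), (38, 2, 15, 2, Zephyr, p2), (9, 3, 21, 15, Argo, x1), (9, 3, 21, 15, Atlas, ops)}
Natural join on cid: {(14, 2, 35, 32, Alpha, k1, Cal, C), (14, 2, 35, 32, Delta, hr, Uma, B), (14, 2, 35, 32, Omega, k2, Wes, B), (15, 3, 31, 32, Alpha, k1, Cal, C), (15, 3, 31, 32, Delta, hr, Uma, B), (15, 3, 31, 32, Omega, k2, Wes, B), (21, 6, 17, 2, Zephyr, p2, Xia, C), (22, 3, 3, 32, Alpha, k1, Cal, C), (22, 3, 3, 32, Delta, hr, Uma, B), (22, 3, 3, 32, Omega, k2, Wes, B), (25, 8, 1, 32, Alpha, k1, Cal, C), (25, 8, 1, 32, Delta, hr, Uma, B), (25, 8, 1, 32, Omega, k2, Wes, B), (26, 9, 9, 15, Atlas, ops, Sam, D), (29, 4, 39, 32, Alpha, k1, Cal, C), (29, 4, 39, 32, Delta, hr, Uma, B), (29, 4, 39, 32, Omega, k2, Wes, B), (38, 2, 15, 2, Zephyr, p2, Xia, C), (9, 3, 21, 15, Atlas, ops, Sam, D)}
π[credits, sid]: project onto (credits, sid) (11 duplicate(s) eliminated) → {(2, 2), (2, 32), (3, 15), (3, 32), (4, 32), (6, 2), (8, 32), (9, 15)}
σ[sid ≠ 15]: keep tuples satisfying sid ≠ 15 → {(2, 2), (2, 32), (3, 32), (4, 32), (6, 2), (8, 32)}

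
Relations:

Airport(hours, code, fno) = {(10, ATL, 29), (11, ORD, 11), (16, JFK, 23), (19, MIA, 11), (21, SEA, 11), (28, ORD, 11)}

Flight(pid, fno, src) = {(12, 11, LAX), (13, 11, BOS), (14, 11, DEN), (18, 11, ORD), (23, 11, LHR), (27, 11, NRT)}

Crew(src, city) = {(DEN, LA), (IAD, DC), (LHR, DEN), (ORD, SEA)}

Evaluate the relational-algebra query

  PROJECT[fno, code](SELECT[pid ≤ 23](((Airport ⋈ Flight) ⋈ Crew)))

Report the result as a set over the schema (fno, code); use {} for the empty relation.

{(11, MIA), (11, ORD), (11, SEA)}

Airport ⋈ Flight (natural join on fno): {(11, ORD, 11, 12, LAX), (11, ORD, 11, 13, BOS), (11, ORD, 11, 14, DEN), (11, ORD, 11, 18, ORD), (11, ORD, 11, 23, LHR), (11, ORD, 11, 27, NRT), (19, MIA, 11, 12, LAX), (19, MIA, 11, 13, BOS), (19, MIA, 11, 14, DEN), (19, MIA, 11, 18, ORD), (19, MIA, 11, 23, LHR), (19, MIA, 11, 27, NRT), (21, SEA, 11, 12, LAX), (21, SEA, 11, 13, BOS), (21, SEA, 11, 14, DEN), (21, SEA, 11, 18, ORD), (21, SEA, 11, 23, LHR), (21, SEA, 11, 27, NRT), (28, ORD, 11, 12, LAX), (28, ORD, 11, 13, BOS), (28, ORD, 11, 14, DEN), (28, ORD, 11, 18, ORD), (28, ORD, 11, 23, LHR), (28, ORD, 11, 27, NRT)}
(Airport ⋈ Flight) ⋈ Crew (natural join on src): {(11, ORD, 11, 14, DEN, LA), (11, ORD, 11, 18, ORD, SEA), (11, ORD, 11, 23, LHR, DEN), (19, MIA, 11, 14, DEN, LA), (19, MIA, 11, 18, ORD, SEA), (19, MIA, 11, 23, LHR, DEN), (21, SEA, 11, 14, DEN, LA), (21, SEA, 11, 18, ORD, SEA), (21, SEA, 11, 23, LHR, DEN), (28, ORD, 11, 14, DEN, LA), (28, ORD, 11, 18, ORD, SEA), (28, ORD, 11, 23, LHR, DEN)}
Filtering on pid ≤ 23 leaves {(11, ORD, 11, 14, DEN, LA), (11, ORD, 11, 18, ORD, SEA), (11, ORD, 11, 23, LHR, DEN), (19, MIA, 11, 14, DEN, LA), (19, MIA, 11, 18, ORD, SEA), (19, MIA, 11, 23, LHR, DEN), (21, SEA, 11, 14, DEN, LA), (21, SEA, 11, 18, ORD, SEA), (21, SEA, 11, 23, LHR, DEN), (28, ORD, 11, 14, DEN, LA), (28, ORD, 11, 18, ORD, SEA), (28, ORD, 11, 23, LHR, DEN)}.
Keep only column(s) fno, code (9 duplicate(s) eliminated): {(11, MIA), (11, ORD), (11, SEA)}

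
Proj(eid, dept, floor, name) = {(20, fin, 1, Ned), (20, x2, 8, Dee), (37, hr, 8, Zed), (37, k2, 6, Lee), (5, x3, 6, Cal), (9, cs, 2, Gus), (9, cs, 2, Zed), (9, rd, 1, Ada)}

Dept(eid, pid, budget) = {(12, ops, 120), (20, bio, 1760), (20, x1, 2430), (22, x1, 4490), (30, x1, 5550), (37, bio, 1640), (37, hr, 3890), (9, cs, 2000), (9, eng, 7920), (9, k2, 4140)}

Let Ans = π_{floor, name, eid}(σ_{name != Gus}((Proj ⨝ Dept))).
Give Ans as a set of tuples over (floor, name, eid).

Proj ⋈ Dept (natural join on eid): {(20, fin, 1, Ned, bio, 1760), (20, fin, 1, Ned, x1, 2430), (20, x2, 8, Dee, bio, 1760), (20, x2, 8, Dee, x1, 2430), (37, hr, 8, Zed, bio, 1640), (37, hr, 8, Zed, hr, 3890), (37, k2, 6, Lee, bio, 1640), (37, k2, 6, Lee, hr, 3890), (9, cs, 2, Gus, cs, 2000), (9, cs, 2, Gus, eng, 7920), (9, cs, 2, Gus, k2, 4140), (9, cs, 2, Zed, cs, 2000), (9, cs, 2, Zed, eng, 7920), (9, cs, 2, Zed, k2, 4140), (9, rd, 1, Ada, cs, 2000), (9, rd, 1, Ada, eng, 7920), (9, rd, 1, Ada, k2, 4140)}
σ[name != Gus]: keep tuples satisfying name != Gus → {(20, fin, 1, Ned, bio, 1760), (20, fin, 1, Ned, x1, 2430), (20, x2, 8, Dee, bio, 1760), (20, x2, 8, Dee, x1, 2430), (37, hr, 8, Zed, bio, 1640), (37, hr, 8, Zed, hr, 3890), (37, k2, 6, Lee, bio, 1640), (37, k2, 6, Lee, hr, 3890), (9, cs, 2, Zed, cs, 2000), (9, cs, 2, Zed, eng, 7920), (9, cs, 2, Zed, k2, 4140), (9, rd, 1, Ada, cs, 2000), (9, rd, 1, Ada, eng, 7920), (9, rd, 1, Ada, k2, 4140)}
Keep only column(s) floor, name, eid (8 duplicate(s) eliminated): {(1, Ada, 9), (1, Ned, 20), (2, Zed, 9), (6, Lee, 37), (8, Dee, 20), (8, Zed, 37)}

{(1, Ada, 9), (1, Ned, 20), (2, Zed, 9), (6, Lee, 37), (8, Dee, 20), (8, Zed, 37)}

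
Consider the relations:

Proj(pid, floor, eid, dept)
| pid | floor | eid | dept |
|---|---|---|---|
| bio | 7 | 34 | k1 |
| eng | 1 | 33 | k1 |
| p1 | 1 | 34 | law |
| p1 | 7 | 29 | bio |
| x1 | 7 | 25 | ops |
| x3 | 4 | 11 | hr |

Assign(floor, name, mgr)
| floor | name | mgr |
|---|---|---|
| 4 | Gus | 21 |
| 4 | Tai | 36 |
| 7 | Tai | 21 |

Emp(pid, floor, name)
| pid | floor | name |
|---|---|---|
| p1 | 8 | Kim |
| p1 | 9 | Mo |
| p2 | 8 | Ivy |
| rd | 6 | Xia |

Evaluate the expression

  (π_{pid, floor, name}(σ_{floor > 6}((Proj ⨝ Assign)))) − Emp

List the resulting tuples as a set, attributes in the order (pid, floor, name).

Joining Proj and Assign on floor yields {(bio, 7, 34, k1, Tai, 21), (p1, 7, 29, bio, Tai, 21), (x1, 7, 25, ops, Tai, 21), (x3, 4, 11, hr, Gus, 21), (x3, 4, 11, hr, Tai, 36)}.
Selection floor > 6: {(bio, 7, 34, k1, Tai, 21), (p1, 7, 29, bio, Tai, 21), (x1, 7, 25, ops, Tai, 21)}
π_{pid, floor, name} gives {(bio, 7, Tai), (p1, 7, Tai), (x1, 7, Tai)}.
Taking the difference: {(bio, 7, Tai), (p1, 7, Tai), (x1, 7, Tai)}

{(bio, 7, Tai), (p1, 7, Tai), (x1, 7, Tai)}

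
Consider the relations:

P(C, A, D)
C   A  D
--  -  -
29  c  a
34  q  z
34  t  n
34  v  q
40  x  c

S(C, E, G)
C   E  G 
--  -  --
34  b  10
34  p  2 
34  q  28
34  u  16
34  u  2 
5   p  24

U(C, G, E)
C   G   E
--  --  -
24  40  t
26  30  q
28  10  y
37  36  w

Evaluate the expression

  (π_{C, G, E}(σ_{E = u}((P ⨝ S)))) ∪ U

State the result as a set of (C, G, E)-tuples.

{(24, 40, t), (26, 30, q), (28, 10, y), (34, 16, u), (34, 2, u), (37, 36, w)}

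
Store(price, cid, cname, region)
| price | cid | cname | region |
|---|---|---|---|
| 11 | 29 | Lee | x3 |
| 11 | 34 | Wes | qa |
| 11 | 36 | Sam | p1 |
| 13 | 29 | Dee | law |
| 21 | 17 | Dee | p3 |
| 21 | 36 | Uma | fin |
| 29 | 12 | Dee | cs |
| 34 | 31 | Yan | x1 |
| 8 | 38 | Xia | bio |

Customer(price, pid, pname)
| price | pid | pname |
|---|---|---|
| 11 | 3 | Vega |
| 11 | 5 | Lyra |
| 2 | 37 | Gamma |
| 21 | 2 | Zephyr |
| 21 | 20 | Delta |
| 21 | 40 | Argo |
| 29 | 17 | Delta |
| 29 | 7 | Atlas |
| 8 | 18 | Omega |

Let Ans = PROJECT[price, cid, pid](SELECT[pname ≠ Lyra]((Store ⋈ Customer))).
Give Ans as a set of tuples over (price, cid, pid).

{(11, 29, 3), (11, 34, 3), (11, 36, 3), (21, 17, 2), (21, 17, 20), (21, 17, 40), (21, 36, 2), (21, 36, 20), (21, 36, 40), (29, 12, 17), (29, 12, 7), (8, 38, 18)}

Store ⋈ Customer (natural join on price): {(11, 29, Lee, x3, 3, Vega), (11, 29, Lee, x3, 5, Lyra), (11, 34, Wes, qa, 3, Vega), (11, 34, Wes, qa, 5, Lyra), (11, 36, Sam, p1, 3, Vega), (11, 36, Sam, p1, 5, Lyra), (21, 17, Dee, p3, 2, Zephyr), (21, 17, Dee, p3, 20, Delta), (21, 17, Dee, p3, 40, Argo), (21, 36, Uma, fin, 2, Zephyr), (21, 36, Uma, fin, 20, Delta), (21, 36, Uma, fin, 40, Argo), (29, 12, Dee, cs, 17, Delta), (29, 12, Dee, cs, 7, Atlas), (8, 38, Xia, bio, 18, Omega)}
Apply σ_{pname ≠ Lyra}; surviving tuples: {(11, 29, Lee, x3, 3, Vega), (11, 34, Wes, qa, 3, Vega), (11, 36, Sam, p1, 3, Vega), (21, 17, Dee, p3, 2, Zephyr), (21, 17, Dee, p3, 20, Delta), (21, 17, Dee, p3, 40, Argo), (21, 36, Uma, fin, 2, Zephyr), (21, 36, Uma, fin, 20, Delta), (21, 36, Uma, fin, 40, Argo), (29, 12, Dee, cs, 17, Delta), (29, 12, Dee, cs, 7, Atlas), (8, 38, Xia, bio, 18, Omega)}
Projecting to price, cid, pid: {(11, 29, 3), (11, 34, 3), (11, 36, 3), (21, 17, 2), (21, 17, 20), (21, 17, 40), (21, 36, 2), (21, 36, 20), (21, 36, 40), (29, 12, 17), (29, 12, 7), (8, 38, 18)}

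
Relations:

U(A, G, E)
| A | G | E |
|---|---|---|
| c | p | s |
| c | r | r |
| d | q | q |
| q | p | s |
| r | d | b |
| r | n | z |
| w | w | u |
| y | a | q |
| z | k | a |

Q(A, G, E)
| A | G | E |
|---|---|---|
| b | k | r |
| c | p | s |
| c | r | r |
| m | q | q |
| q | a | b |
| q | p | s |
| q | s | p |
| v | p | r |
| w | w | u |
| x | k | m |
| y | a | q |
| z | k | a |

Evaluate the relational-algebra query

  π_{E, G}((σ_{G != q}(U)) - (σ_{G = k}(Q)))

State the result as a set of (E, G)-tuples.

Filtering on G != q leaves {(c, p, s), (c, r, r), (q, p, s), (r, d, b), (r, n, z), (w, w, u), (y, a, q), (z, k, a)}.
Filtering on G = k leaves {(b, k, r), (x, k, m), (z, k, a)}.
Difference: {(c, p, s), (c, r, r), (q, p, s), (r, d, b), (r, n, z), (w, w, u), (y, a, q), (z, k, a)} with {(b, k, r), (x, k, m), (z, k, a)} → {(c, p, s), (c, r, r), (q, p, s), (r, d, b), (r, n, z), (w, w, u), (y, a, q)}
Keep only column(s) E, G (1 duplicate(s) eliminated): {(b, d), (q, a), (r, r), (s, p), (u, w), (z, n)}

{(b, d), (q, a), (r, r), (s, p), (u, w), (z, n)}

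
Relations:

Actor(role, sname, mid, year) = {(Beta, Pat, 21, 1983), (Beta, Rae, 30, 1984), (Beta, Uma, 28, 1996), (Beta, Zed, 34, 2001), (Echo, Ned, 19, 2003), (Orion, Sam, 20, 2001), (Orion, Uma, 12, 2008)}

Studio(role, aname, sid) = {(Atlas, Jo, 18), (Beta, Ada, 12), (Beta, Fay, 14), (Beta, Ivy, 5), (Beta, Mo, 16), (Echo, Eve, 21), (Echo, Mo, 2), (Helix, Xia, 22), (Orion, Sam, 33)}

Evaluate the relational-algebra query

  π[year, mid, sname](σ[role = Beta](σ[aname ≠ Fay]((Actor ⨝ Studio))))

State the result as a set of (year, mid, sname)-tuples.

Actor ⋈ Studio (natural join on role): {(Beta, Pat, 21, 1983, Ada, 12), (Beta, Pat, 21, 1983, Fay, 14), (Beta, Pat, 21, 1983, Ivy, 5), (Beta, Pat, 21, 1983, Mo, 16), (Beta, Rae, 30, 1984, Ada, 12), (Beta, Rae, 30, 1984, Fay, 14), (Beta, Rae, 30, 1984, Ivy, 5), (Beta, Rae, 30, 1984, Mo, 16), (Beta, Uma, 28, 1996, Ada, 12), (Beta, Uma, 28, 1996, Fay, 14), (Beta, Uma, 28, 1996, Ivy, 5), (Beta, Uma, 28, 1996, Mo, 16), (Beta, Zed, 34, 2001, Ada, 12), (Beta, Zed, 34, 2001, Fay, 14), (Beta, Zed, 34, 2001, Ivy, 5), (Beta, Zed, 34, 2001, Mo, 16), (Echo, Ned, 19, 2003, Eve, 21), (Echo, Ned, 19, 2003, Mo, 2), (Orion, Sam, 20, 2001, Sam, 33), (Orion, Uma, 12, 2008, Sam, 33)}
σ[aname ≠ Fay]: keep tuples satisfying aname ≠ Fay → {(Beta, Pat, 21, 1983, Ada, 12), (Beta, Pat, 21, 1983, Ivy, 5), (Beta, Pat, 21, 1983, Mo, 16), (Beta, Rae, 30, 1984, Ada, 12), (Beta, Rae, 30, 1984, Ivy, 5), (Beta, Rae, 30, 1984, Mo, 16), (Beta, Uma, 28, 1996, Ada, 12), (Beta, Uma, 28, 1996, Ivy, 5), (Beta, Uma, 28, 1996, Mo, 16), (Beta, Zed, 34, 2001, Ada, 12), (Beta, Zed, 34, 2001, Ivy, 5), (Beta, Zed, 34, 2001, Mo, 16), (Echo, Ned, 19, 2003, Eve, 21), (Echo, Ned, 19, 2003, Mo, 2), (Orion, Sam, 20, 2001, Sam, 33), (Orion, Uma, 12, 2008, Sam, 33)}
σ[role = Beta]: keep tuples satisfying role = Beta → {(Beta, Pat, 21, 1983, Ada, 12), (Beta, Pat, 21, 1983, Ivy, 5), (Beta, Pat, 21, 1983, Mo, 16), (Beta, Rae, 30, 1984, Ada, 12), (Beta, Rae, 30, 1984, Ivy, 5), (Beta, Rae, 30, 1984, Mo, 16), (Beta, Uma, 28, 1996, Ada, 12), (Beta, Uma, 28, 1996, Ivy, 5), (Beta, Uma, 28, 1996, Mo, 16), (Beta, Zed, 34, 2001, Ada, 12), (Beta, Zed, 34, 2001, Ivy, 5), (Beta, Zed, 34, 2001, Mo, 16)}
π[year, mid, sname]: project onto (year, mid, sname) (8 duplicate(s) eliminated) → {(1983, 21, Pat), (1984, 30, Rae), (1996, 28, Uma), (2001, 34, Zed)}

{(1983, 21, Pat), (1984, 30, Rae), (1996, 28, Uma), (2001, 34, Zed)}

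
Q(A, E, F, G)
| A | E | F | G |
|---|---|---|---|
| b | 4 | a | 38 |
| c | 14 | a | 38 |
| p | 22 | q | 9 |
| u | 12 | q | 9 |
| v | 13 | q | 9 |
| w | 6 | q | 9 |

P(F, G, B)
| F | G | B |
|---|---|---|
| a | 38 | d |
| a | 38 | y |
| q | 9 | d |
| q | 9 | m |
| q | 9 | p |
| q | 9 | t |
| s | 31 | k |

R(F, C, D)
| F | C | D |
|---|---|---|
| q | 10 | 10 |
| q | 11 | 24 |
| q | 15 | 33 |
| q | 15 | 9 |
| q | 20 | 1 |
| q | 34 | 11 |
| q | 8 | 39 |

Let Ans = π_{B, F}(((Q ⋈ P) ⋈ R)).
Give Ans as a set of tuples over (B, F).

{(d, q), (m, q), (p, q), (t, q)}

Q ⋈ P (natural join on F, G): {(b, 4, a, 38, d), (b, 4, a, 38, y), (c, 14, a, 38, d), (c, 14, a, 38, y), (p, 22, q, 9, d), (p, 22, q, 9, m), (p, 22, q, 9, p), (p, 22, q, 9, t), (u, 12, q, 9, d), (u, 12, q, 9, m), (u, 12, q, 9, p), (u, 12, q, 9, t), (v, 13, q, 9, d), (v, 13, q, 9, m), (v, 13, q, 9, p), (v, 13, q, 9, t), (w, 6, q, 9, d), (w, 6, q, 9, m), (w, 6, q, 9, p), (w, 6, q, 9, t)}
(Q ⋈ P) ⋈ R (natural join on F): {(p, 22, q, 9, d, 10, 10), (p, 22, q, 9, d, 11, 24), (p, 22, q, 9, d, 15, 33), (p, 22, q, 9, d, 15, 9), (p, 22, q, 9, d, 20, 1), (p, 22, q, 9, d, 34, 11), (p, 22, q, 9, d, 8, 39), (p, 22, q, 9, m, 10, 10), (p, 22, q, 9, m, 11, 24), (p, 22, q, 9, m, 15, 33), (p, 22, q, 9, m, 15, 9), (p, 22, q, 9, m, 20, 1), (p, 22, q, 9, m, 34, 11), (p, 22, q, 9, m, 8, 39), (p, 22, q, 9, p, 10, 10), (p, 22, q, 9, p, 11, 24), (p, 22, q, 9, p, 15, 33), (p, 22, q, 9, p, 15, 9), (p, 22, q, 9, p, 20, 1), (p, 22, q, 9, p, 34, 11), (p, 22, q, 9, p, 8, 39), (p, 22, q, 9, t, 10, 10), (p, 22, q, 9, t, 11, 24), (p, 22, q, 9, t, 15, 33), (p, 22, q, 9, t, 15, 9), (p, 22, q, 9, t, 20, 1), (p, 22, q, 9, t, 34, 11), (p, 22, q, 9, t, 8, 39), (u, 12, q, 9, d, 10, 10), (u, 12, q, 9, d, 11, 24), (u, 12, q, 9, d, 15, 33), (u, 12, q, 9, d, 15, 9), (u, 12, q, 9, d, 20, 1), (u, 12, q, 9, d, 34, 11), (u, 12, q, 9, d, 8, 39), (u, 12, q, 9, m, 10, 10), (u, 12, q, 9, m, 11, 24), (u, 12, q, 9, m, 15, 33), (u, 12, q, 9, m, 15, 9), (u, 12, q, 9, m, 20, 1), (u, 12, q, 9, m, 34, 11), (u, 12, q, 9, m, 8, 39), (u, 12, q, 9, p, 10, 10), (u, 12, q, 9, p, 11, 24), (u, 12, q, 9, p, 15, 33), (u, 12, q, 9, p, 15, 9), (u, 12, q, 9, p, 20, 1), (u, 12, q, 9, p, 34, 11), (u, 12, q, 9, p, 8, 39), (u, 12, q, 9, t, 10, 10), (u, 12, q, 9, t, 11, 24), (u, 12, q, 9, t, 15, 33), (u, 12, q, 9, t, 15, 9), (u, 12, q, 9, t, 20, 1), (u, 12, q, 9, t, 34, 11), (u, 12, q, 9, t, 8, 39), (v, 13, q, 9, d, 10, 10), (v, 13, q, 9, d, 11, 24), (v, 13, q, 9, d, 15, 33), (v, 13, q, 9, d, 15, 9), (v, 13, q, 9, d, 20, 1), (v, 13, q, 9, d, 34, 11), (v, 13, q, 9, d, 8, 39), (v, 13, q, 9, m, 10, 10), (v, 13, q, 9, m, 11, 24), (v, 13, q, 9, m, 15, 33), (v, 13, q, 9, m, 15, 9), (v, 13, q, 9, m, 20, 1), (v, 13, q, 9, m, 34, 11), (v, 13, q, 9, m, 8, 39), (v, 13, q, 9, p, 10, 10), (v, 13, q, 9, p, 11, 24), (v, 13, q, 9, p, 15, 33), (v, 13, q, 9, p, 15, 9), (v, 13, q, 9, p, 20, 1), (v, 13, q, 9, p, 34, 11), (v, 13, q, 9, p, 8, 39), (v, 13, q, 9, t, 10, 10), (v, 13, q, 9, t, 11, 24), (v, 13, q, 9, t, 15, 33), (v, 13, q, 9, t, 15, 9), (v, 13, q, 9, t, 20, 1), (v, 13, q, 9, t, 34, 11), (v, 13, q, 9, t, 8, 39), (w, 6, q, 9, d, 10, 10), (w, 6, q, 9, d, 11, 24), (w, 6, q, 9, d, 15, 33), (w, 6, q, 9, d, 15, 9), (w, 6, q, 9, d, 20, 1), (w, 6, q, 9, d, 34, 11), (w, 6, q, 9, d, 8, 39), (w, 6, q, 9, m, 10, 10), (w, 6, q, 9, m, 11, 24), (w, 6, q, 9, m, 15, 33), (w, 6, q, 9, m, 15, 9), (w, 6, q, 9, m, 20, 1), (w, 6, q, 9, m, 34, 11), (w, 6, q, 9, m, 8, 39), (w, 6, q, 9, p, 10, 10), (w, 6, q, 9, p, 11, 24), (w, 6, q, 9, p, 15, 33), (w, 6, q, 9, p, 15, 9), (w, 6, q, 9, p, 20, 1), (w, 6, q, 9, p, 34, 11), (w, 6, q, 9, p, 8, 39), (w, 6, q, 9, t, 10, 10), (w, 6, q, 9, t, 11, 24), (w, 6, q, 9, t, 15, 33), (w, 6, q, 9, t, 15, 9), (w, 6, q, 9, t, 20, 1), (w, 6, q, 9, t, 34, 11), (w, 6, q, 9, t, 8, 39)}
Keep only column(s) B, F (108 duplicate(s) eliminated): {(d, q), (m, q), (p, q), (t, q)}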